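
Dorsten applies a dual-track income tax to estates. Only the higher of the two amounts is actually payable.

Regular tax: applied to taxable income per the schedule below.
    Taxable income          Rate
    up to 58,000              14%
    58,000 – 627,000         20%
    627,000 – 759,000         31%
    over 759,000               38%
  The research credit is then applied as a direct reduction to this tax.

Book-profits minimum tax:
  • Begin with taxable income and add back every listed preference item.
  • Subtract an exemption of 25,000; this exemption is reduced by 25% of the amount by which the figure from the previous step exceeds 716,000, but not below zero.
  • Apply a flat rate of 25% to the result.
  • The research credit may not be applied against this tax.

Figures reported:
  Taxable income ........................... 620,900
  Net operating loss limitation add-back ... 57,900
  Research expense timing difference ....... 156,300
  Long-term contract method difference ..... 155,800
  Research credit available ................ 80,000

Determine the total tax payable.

Regular tax:
  58,000 × 14% = 8,120
  562,900 × 20% = 112,580
  → 120,700
  Less research credit 80,000 → 40,700

Book-profits minimum tax:
  Adjusted income: 620,900 + 57,900 + 156,300 + 155,800 = 990,900
  Exemption: 25% × (990,900 − 716,000) = 68,725 ≥ 25,000, so the exemption is fully phased out
  Base: 990,900 − 0 = 990,900
  990,900 × 25% = 247,725

247,725 > 40,700, so the book-profits minimum tax is the binding amount.

247,725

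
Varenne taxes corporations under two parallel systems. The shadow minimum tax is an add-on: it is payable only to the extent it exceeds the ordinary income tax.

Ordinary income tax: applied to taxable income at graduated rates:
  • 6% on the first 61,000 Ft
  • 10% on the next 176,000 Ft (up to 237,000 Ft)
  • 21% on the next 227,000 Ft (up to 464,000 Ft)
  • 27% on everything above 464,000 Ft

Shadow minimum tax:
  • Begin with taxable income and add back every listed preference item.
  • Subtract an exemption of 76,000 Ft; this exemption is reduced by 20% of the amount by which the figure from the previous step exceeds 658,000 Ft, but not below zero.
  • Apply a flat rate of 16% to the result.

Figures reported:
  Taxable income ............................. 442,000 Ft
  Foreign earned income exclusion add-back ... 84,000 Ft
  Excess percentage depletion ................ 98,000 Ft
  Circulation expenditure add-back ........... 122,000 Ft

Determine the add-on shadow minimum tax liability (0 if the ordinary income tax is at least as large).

45,706 Ft

Shadow minimum tax:
  Adjusted income: 442,000 Ft + 84,000 Ft + 98,000 Ft + 122,000 Ft = 746,000 Ft
  Exemption: 76,000 Ft − 20% × (746,000 Ft − 658,000 Ft) = 76,000 Ft − 17,600 Ft = 58,400 Ft
  Base: 746,000 Ft − 58,400 Ft = 687,600 Ft
  687,600 Ft × 16% = 110,016 Ft

Ordinary income tax:
  61,000 Ft × 6% = 3,660 Ft
  176,000 Ft × 10% = 17,600 Ft
  205,000 Ft × 21% = 43,050 Ft
  → 64,310 Ft

Excess of shadow minimum tax over ordinary income tax: 110,016 Ft − 64,310 Ft = 45,706 Ft.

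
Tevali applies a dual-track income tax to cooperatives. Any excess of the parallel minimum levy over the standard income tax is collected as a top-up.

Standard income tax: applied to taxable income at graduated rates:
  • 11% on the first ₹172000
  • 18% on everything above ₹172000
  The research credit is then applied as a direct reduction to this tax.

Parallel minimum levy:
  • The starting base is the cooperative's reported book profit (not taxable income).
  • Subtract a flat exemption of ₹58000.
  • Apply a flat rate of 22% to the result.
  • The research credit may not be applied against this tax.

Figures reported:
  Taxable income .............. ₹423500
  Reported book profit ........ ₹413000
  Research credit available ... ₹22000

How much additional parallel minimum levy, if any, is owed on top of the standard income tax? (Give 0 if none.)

₹35910

Standard income tax:
  ₹172000 × 11% = ₹18920
  ₹251500 × 18% = ₹45270
  → ₹64190
  Less research credit ₹22000 → ₹42190

Parallel minimum levy:
  Base (reported book profit): ₹413000
  Less exemption ₹58000 → base ₹355000
  ₹355000 × 22% = ₹78100

Excess of parallel minimum levy over standard income tax: ₹78100 − ₹42190 = ₹35910.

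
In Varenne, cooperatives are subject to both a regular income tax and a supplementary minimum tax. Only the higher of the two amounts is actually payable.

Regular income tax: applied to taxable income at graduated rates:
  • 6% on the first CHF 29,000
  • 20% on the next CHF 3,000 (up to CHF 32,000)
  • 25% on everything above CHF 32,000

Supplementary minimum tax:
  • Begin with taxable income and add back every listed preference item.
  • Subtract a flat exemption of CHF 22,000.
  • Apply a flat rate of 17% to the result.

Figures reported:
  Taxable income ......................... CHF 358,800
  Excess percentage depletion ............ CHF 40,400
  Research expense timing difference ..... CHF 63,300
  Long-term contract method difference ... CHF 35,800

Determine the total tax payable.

CHF 84,040

Regular income tax:
  CHF 29,000 × 6% = CHF 1,740
  CHF 3,000 × 20% = CHF 600
  CHF 326,800 × 25% = CHF 81,700
  → CHF 84,040

Supplementary minimum tax:
  Adjusted income: CHF 358,800 + CHF 40,400 + CHF 63,300 + CHF 35,800 = CHF 498,300
  Less exemption CHF 22,000 → base CHF 476,300
  CHF 476,300 × 17% = CHF 80,971

CHF 84,040 > CHF 80,971, so the regular income tax governs.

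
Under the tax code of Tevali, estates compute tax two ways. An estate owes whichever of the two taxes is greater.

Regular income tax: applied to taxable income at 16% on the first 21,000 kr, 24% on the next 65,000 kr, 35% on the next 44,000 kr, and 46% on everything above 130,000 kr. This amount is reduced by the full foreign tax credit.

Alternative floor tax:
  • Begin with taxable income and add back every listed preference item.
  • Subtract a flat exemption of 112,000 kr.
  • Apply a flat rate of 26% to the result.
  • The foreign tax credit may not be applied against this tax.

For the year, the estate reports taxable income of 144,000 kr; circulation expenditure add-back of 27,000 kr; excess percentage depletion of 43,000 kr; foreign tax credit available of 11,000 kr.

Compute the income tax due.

Regular income tax:
  21,000 kr × 16% = 3,360 kr
  65,000 kr × 24% = 15,600 kr
  44,000 kr × 35% = 15,400 kr
  14,000 kr × 46% = 6,440 kr
  → 40,800 kr
  Less foreign tax credit 11,000 kr → 29,800 kr

Alternative floor tax:
  Adjusted income: 144,000 kr + 27,000 kr + 43,000 kr = 214,000 kr
  Less exemption 112,000 kr → base 102,000 kr
  102,000 kr × 26% = 26,520 kr

29,800 kr > 26,520 kr, so the regular income tax governs.

29,800 kr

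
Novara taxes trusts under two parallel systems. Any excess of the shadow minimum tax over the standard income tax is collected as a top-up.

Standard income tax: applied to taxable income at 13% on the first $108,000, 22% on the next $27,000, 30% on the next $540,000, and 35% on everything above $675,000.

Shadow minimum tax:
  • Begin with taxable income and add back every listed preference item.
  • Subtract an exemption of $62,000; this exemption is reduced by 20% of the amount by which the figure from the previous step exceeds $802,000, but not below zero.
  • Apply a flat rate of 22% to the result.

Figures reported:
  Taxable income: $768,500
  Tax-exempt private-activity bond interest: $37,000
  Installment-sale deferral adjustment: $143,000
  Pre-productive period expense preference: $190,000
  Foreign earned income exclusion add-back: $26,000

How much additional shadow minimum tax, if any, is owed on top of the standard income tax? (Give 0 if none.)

$41,485

Shadow minimum tax:
  Adjusted income: $768,500 + $37,000 + $143,000 + $190,000 + $26,000 = $1,164,500
  Exemption: 20% × ($1,164,500 − $802,000) = $72,500 ≥ $62,000, so the exemption is fully phased out
  Base: $1,164,500 − $0 = $1,164,500
  $1,164,500 × 22% = $256,190

Standard income tax:
  $108,000 × 13% = $14,040
  $27,000 × 22% = $5,940
  $540,000 × 30% = $162,000
  $93,500 × 35% = $32,725
  → $214,705

Excess of shadow minimum tax over standard income tax: $256,190 − $214,705 = $41,485.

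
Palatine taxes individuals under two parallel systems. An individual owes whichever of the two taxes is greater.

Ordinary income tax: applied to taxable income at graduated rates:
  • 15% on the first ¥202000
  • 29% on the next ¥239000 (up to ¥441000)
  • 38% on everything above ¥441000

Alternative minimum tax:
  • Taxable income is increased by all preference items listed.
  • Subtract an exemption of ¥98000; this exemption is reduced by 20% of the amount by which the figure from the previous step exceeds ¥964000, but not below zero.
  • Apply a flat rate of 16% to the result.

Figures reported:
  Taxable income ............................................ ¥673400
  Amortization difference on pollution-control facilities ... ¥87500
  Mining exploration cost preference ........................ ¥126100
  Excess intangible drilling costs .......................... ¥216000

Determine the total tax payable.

Ordinary income tax:
  ¥202000 × 15% = ¥30300
  ¥239000 × 29% = ¥69310
  ¥232400 × 38% = ¥88312
  → ¥187922

Alternative minimum tax:
  Adjusted income: ¥673400 + ¥87500 + ¥126100 + ¥216000 = ¥1103000
  Exemption: ¥98000 − 20% × (¥1103000 − ¥964000) = ¥98000 − ¥27800 = ¥70200
  Base: ¥1103000 − ¥70200 = ¥1032800
  ¥1032800 × 16% = ¥165248

¥187922 > ¥165248, so the ordinary income tax governs.

¥187922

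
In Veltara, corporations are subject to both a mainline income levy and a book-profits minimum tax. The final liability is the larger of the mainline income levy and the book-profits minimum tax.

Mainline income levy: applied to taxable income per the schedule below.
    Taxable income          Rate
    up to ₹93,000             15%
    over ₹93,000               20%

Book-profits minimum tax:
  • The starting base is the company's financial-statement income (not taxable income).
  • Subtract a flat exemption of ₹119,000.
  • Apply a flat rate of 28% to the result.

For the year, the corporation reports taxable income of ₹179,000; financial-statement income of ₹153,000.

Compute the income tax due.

Mainline income levy:
  ₹93,000 × 15% = ₹13,950
  ₹86,000 × 20% = ₹17,200
  → ₹31,150

Book-profits minimum tax:
  Base (financial-statement income): ₹153,000
  Less exemption ₹119,000 → base ₹34,000
  ₹34,000 × 28% = ₹9,520

₹31,150 > ₹9,520, so the mainline income levy governs.

₹31,150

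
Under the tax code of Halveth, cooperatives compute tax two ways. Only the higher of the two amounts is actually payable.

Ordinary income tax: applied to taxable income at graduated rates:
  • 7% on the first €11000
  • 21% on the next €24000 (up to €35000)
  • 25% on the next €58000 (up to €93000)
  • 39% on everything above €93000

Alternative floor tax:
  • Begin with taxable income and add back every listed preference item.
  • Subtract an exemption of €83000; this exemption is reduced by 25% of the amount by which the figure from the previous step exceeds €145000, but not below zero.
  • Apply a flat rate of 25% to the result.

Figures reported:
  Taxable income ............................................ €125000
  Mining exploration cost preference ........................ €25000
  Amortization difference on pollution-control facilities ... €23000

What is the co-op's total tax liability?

Alternative floor tax:
  Adjusted income: €125000 + €25000 + €23000 = €173000
  Exemption: €83000 − 25% × (€173000 − €145000) = €83000 − €7000 = €76000
  Base: €173000 − €76000 = €97000
  €97000 × 25% = €24250

Ordinary income tax:
  €11000 × 7% = €770
  €24000 × 21% = €5040
  €58000 × 25% = €14500
  €32000 × 39% = €12480
  → €32790

€32790 > €24250, so the ordinary income tax governs.

€32790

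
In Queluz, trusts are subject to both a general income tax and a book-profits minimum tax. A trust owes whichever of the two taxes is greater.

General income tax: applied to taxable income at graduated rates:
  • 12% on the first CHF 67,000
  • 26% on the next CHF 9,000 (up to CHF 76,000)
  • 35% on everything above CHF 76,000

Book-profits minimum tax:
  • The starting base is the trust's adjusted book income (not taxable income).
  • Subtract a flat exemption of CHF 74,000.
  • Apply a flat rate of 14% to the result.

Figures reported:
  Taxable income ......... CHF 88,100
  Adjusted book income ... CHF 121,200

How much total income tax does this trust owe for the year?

Book-profits minimum tax:
  Base (adjusted book income): CHF 121,200
  Less exemption CHF 74,000 → base CHF 47,200
  CHF 47,200 × 14% = CHF 6,608

General income tax:
  CHF 67,000 × 12% = CHF 8,040
  CHF 9,000 × 26% = CHF 2,340
  CHF 12,100 × 35% = CHF 4,235
  → CHF 14,615

CHF 14,615 > CHF 6,608, so the general income tax governs.

CHF 14,615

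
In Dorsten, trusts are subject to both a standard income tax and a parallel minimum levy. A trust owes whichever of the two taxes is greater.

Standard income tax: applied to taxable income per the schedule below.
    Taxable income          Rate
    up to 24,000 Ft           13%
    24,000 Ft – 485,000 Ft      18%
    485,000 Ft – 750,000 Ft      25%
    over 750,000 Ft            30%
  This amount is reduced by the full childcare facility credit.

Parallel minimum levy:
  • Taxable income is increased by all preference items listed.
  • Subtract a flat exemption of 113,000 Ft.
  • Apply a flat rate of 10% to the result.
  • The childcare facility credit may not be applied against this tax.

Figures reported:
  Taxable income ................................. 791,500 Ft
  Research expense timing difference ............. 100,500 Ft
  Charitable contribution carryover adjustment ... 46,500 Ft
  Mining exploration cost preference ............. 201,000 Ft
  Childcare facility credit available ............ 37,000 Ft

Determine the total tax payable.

Standard income tax:
  24,000 Ft × 13% = 3,120 Ft
  461,000 Ft × 18% = 82,980 Ft
  265,000 Ft × 25% = 66,250 Ft
  41,500 Ft × 30% = 12,450 Ft
  → 164,800 Ft
  Less childcare facility credit 37,000 Ft → 127,800 Ft

Parallel minimum levy:
  Adjusted income: 791,500 Ft + 100,500 Ft + 46,500 Ft + 201,000 Ft = 1,139,500 Ft
  Less exemption 113,000 Ft → base 1,026,500 Ft
  1,026,500 Ft × 10% = 102,650 Ft

127,800 Ft > 102,650 Ft, so the standard income tax governs.

127,800 Ft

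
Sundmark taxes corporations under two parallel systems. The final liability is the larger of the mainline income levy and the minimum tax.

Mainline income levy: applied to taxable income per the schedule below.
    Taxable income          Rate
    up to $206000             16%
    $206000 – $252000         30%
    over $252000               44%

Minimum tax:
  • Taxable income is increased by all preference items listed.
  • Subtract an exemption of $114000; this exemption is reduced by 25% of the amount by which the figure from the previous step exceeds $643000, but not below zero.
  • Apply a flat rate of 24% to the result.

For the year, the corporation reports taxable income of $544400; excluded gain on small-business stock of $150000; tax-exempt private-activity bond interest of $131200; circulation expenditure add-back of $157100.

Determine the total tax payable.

Mainline income levy:
  $206000 × 16% = $32960
  $46000 × 30% = $13800
  $292400 × 44% = $128656
  → $175416

Minimum tax:
  Adjusted income: $544400 + $150000 + $131200 + $157100 = $982700
  Exemption: $114000 − 25% × ($982700 − $643000) = $114000 − $84925 = $29075
  Base: $982700 − $29075 = $953625
  $953625 × 24% = $228870

$228870 > $175416, so the minimum tax is the binding amount.

$228870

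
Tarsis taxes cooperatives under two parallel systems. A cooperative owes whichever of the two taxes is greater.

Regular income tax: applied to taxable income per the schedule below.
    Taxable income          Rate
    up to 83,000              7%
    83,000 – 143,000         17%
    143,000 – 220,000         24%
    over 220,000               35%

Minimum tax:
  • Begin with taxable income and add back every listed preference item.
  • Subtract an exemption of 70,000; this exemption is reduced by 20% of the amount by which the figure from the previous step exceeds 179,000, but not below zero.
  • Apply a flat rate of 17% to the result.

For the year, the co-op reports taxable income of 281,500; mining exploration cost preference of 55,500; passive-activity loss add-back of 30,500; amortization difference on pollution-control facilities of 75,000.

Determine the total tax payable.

Regular income tax:
  83,000 × 7% = 5,810
  60,000 × 17% = 10,200
  77,000 × 24% = 18,480
  61,500 × 35% = 21,525
  → 56,015

Minimum tax:
  Adjusted income: 281,500 + 55,500 + 30,500 + 75,000 = 442,500
  Exemption: 70,000 − 20% × (442,500 − 179,000) = 70,000 − 52,700 = 17,300
  Base: 442,500 − 17,300 = 425,200
  425,200 × 17% = 72,284

72,284 > 56,015, so the minimum tax is the binding amount.

72,284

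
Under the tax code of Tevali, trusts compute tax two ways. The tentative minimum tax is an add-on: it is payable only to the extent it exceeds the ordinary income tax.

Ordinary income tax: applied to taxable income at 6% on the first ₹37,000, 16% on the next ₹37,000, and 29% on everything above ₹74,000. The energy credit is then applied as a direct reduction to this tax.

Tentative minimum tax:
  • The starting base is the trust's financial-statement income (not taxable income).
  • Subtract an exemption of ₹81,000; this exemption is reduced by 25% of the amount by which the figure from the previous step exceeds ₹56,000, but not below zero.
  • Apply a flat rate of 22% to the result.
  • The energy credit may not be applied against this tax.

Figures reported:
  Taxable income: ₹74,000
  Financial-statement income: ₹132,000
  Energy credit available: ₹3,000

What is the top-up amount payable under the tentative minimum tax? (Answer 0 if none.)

Tentative minimum tax:
  Base (financial-statement income): ₹132,000
  Exemption: ₹81,000 − 25% × (₹132,000 − ₹56,000) = ₹81,000 − ₹19,000 = ₹62,000
  Base: ₹132,000 − ₹62,000 = ₹70,000
  ₹70,000 × 22% = ₹15,400

Ordinary income tax:
  ₹37,000 × 6% = ₹2,220
  ₹37,000 × 16% = ₹5,920
  → ₹8,140
  Less energy credit ₹3,000 → ₹5,140

Excess of tentative minimum tax over ordinary income tax: ₹15,400 − ₹5,140 = ₹10,260.

₹10,260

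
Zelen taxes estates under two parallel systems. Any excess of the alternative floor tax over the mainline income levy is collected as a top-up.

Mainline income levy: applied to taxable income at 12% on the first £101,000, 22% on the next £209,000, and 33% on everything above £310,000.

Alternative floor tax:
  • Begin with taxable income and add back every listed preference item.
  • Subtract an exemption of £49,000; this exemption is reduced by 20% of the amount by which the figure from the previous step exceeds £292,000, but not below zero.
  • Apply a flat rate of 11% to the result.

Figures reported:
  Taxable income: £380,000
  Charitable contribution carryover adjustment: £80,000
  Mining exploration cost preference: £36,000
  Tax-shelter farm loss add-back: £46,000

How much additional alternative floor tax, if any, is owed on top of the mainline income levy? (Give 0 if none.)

£0

Mainline income levy:
  £101,000 × 12% = £12,120
  £209,000 × 22% = £45,980
  £70,000 × 33% = £23,100
  → £81,200

Alternative floor tax:
  Adjusted income: £380,000 + £80,000 + £36,000 + £46,000 = £542,000
  Exemption: 20% × (£542,000 − £292,000) = £50,000 ≥ £49,000, so the exemption is fully phased out
  Base: £542,000 − £0 = £542,000
  £542,000 × 11% = £59,620

£59,620 ≤ £81,200, so no add-on is due.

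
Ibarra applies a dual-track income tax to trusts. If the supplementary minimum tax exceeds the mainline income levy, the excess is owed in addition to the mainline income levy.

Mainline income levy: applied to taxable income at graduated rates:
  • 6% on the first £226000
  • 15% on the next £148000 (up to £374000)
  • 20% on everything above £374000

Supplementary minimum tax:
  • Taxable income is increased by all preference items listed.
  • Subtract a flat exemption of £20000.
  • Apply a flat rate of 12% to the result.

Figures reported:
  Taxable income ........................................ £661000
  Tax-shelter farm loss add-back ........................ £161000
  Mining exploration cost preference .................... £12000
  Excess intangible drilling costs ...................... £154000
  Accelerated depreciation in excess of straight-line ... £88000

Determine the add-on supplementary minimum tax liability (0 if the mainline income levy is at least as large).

£33560

Supplementary minimum tax:
  Adjusted income: £661000 + £161000 + £12000 + £154000 + £88000 = £1076000
  Less exemption £20000 → base £1056000
  £1056000 × 12% = £126720

Mainline income levy:
  £226000 × 6% = £13560
  £148000 × 15% = £22200
  £287000 × 20% = £57400
  → £93160

Excess of supplementary minimum tax over mainline income levy: £126720 − £93160 = £33560.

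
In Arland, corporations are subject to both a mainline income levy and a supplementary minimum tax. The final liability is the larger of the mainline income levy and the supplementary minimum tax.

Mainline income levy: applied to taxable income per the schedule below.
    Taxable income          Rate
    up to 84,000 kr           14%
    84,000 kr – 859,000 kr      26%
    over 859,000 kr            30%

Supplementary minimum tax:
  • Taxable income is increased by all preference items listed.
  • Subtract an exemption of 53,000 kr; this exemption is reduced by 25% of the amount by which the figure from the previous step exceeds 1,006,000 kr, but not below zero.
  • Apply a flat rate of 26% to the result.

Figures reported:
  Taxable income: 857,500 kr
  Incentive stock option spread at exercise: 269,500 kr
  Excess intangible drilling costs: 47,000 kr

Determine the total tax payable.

302,380 kr

Supplementary minimum tax:
  Adjusted income: 857,500 kr + 269,500 kr + 47,000 kr = 1,174,000 kr
  Exemption: 53,000 kr − 25% × (1,174,000 kr − 1,006,000 kr) = 53,000 kr − 42,000 kr = 11,000 kr
  Base: 1,174,000 kr − 11,000 kr = 1,163,000 kr
  1,163,000 kr × 26% = 302,380 kr

Mainline income levy:
  84,000 kr × 14% = 11,760 kr
  773,500 kr × 26% = 201,110 kr
  → 212,870 kr

302,380 kr > 212,870 kr, so the supplementary minimum tax is the binding amount.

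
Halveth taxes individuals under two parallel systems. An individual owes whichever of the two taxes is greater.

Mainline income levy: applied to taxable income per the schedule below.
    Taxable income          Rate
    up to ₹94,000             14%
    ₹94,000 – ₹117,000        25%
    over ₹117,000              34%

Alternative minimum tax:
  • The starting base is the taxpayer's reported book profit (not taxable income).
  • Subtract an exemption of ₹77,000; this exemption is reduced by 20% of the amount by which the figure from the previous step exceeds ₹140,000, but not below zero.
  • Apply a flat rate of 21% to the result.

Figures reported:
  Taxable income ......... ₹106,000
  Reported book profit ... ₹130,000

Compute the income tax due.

₹16,160

Alternative minimum tax:
  Base (reported book profit): ₹130,000
  Exemption: ₹130,000 ≤ ₹140,000, so full ₹77,000 applies
  Base: ₹130,000 − ₹77,000 = ₹53,000
  ₹53,000 × 21% = ₹11,130

Mainline income levy:
  ₹94,000 × 14% = ₹13,160
  ₹12,000 × 25% = ₹3,000
  → ₹16,160

₹16,160 > ₹11,130, so the mainline income levy governs.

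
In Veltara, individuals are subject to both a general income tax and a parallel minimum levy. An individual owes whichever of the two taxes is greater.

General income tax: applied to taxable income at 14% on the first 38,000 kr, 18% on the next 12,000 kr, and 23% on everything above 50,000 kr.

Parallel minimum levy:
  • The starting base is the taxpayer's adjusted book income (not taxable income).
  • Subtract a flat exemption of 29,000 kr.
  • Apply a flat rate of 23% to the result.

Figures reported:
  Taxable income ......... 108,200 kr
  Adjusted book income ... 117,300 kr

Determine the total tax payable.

Parallel minimum levy:
  Base (adjusted book income): 117,300 kr
  Less exemption 29,000 kr → base 88,300 kr
  88,300 kr × 23% = 20,309 kr

General income tax:
  38,000 kr × 14% = 5,320 kr
  12,000 kr × 18% = 2,160 kr
  58,200 kr × 23% = 13,386 kr
  → 20,866 kr

20,866 kr > 20,309 kr, so the general income tax governs.

20,866 kr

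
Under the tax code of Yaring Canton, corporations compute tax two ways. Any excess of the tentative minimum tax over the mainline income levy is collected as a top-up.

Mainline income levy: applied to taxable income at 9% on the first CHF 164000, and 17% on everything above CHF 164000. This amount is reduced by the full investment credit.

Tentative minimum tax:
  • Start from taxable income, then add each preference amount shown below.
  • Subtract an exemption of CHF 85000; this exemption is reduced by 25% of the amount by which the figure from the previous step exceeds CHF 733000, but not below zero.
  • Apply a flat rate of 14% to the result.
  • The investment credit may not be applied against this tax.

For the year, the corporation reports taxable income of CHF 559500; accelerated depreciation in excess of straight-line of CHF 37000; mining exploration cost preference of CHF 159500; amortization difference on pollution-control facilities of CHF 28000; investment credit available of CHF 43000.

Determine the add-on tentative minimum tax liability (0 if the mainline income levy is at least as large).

Tentative minimum tax:
  Adjusted income: CHF 559500 + CHF 37000 + CHF 159500 + CHF 28000 = CHF 784000
  Exemption: CHF 85000 − 25% × (CHF 784000 − CHF 733000) = CHF 85000 − CHF 12750 = CHF 72250
  Base: CHF 784000 − CHF 72250 = CHF 711750
  CHF 711750 × 14% = CHF 99645

Mainline income levy:
  CHF 164000 × 9% = CHF 14760
  CHF 395500 × 17% = CHF 67235
  → CHF 81995
  Less investment credit CHF 43000 → CHF 38995

Excess of tentative minimum tax over mainline income levy: CHF 99645 − CHF 38995 = CHF 60650.

CHF 60650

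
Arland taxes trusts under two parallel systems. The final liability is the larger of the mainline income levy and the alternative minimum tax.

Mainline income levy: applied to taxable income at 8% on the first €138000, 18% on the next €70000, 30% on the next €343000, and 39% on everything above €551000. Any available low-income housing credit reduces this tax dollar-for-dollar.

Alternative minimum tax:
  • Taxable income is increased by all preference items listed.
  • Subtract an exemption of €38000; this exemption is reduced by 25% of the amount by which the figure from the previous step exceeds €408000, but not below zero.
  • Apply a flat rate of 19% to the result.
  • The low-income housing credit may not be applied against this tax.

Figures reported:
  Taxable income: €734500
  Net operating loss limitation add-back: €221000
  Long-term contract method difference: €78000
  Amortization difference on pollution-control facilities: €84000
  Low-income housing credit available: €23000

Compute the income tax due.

€212325

Alternative minimum tax:
  Adjusted income: €734500 + €221000 + €78000 + €84000 = €1117500
  Exemption: 25% × (€1117500 − €408000) = €177375 ≥ €38000, so the exemption is fully phased out
  Base: €1117500 − €0 = €1117500
  €1117500 × 19% = €212325

Mainline income levy:
  €138000 × 8% = €11040
  €70000 × 18% = €12600
  €343000 × 30% = €102900
  €183500 × 39% = €71565
  → €198105
  Less low-income housing credit €23000 → €175105

€212325 > €175105, so the alternative minimum tax is the binding amount.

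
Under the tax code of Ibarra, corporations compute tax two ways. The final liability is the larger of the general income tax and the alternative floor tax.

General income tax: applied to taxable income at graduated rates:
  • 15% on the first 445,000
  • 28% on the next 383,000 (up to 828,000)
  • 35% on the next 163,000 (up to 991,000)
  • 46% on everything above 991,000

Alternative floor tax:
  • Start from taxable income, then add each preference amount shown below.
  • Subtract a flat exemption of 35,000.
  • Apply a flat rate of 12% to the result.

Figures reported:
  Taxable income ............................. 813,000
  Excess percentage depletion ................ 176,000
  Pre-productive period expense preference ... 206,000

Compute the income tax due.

Alternative floor tax:
  Adjusted income: 813,000 + 176,000 + 206,000 = 1,195,000
  Less exemption 35,000 → base 1,160,000
  1,160,000 × 12% = 139,200

General income tax:
  445,000 × 15% = 66,750
  368,000 × 28% = 103,040
  → 169,790

169,790 > 139,200, so the general income tax governs.

169,790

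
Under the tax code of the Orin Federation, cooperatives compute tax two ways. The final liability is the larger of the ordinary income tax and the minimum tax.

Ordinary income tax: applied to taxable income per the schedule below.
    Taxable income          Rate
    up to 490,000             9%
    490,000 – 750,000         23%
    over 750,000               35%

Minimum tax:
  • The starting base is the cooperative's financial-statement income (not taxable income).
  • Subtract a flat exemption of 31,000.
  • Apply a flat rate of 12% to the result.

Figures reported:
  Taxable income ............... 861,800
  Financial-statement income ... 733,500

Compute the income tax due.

143,030

Minimum tax:
  Base (financial-statement income): 733,500
  Less exemption 31,000 → base 702,500
  702,500 × 12% = 84,300

Ordinary income tax:
  490,000 × 9% = 44,100
  260,000 × 23% = 59,800
  111,800 × 35% = 39,130
  → 143,030

143,030 > 84,300, so the ordinary income tax governs.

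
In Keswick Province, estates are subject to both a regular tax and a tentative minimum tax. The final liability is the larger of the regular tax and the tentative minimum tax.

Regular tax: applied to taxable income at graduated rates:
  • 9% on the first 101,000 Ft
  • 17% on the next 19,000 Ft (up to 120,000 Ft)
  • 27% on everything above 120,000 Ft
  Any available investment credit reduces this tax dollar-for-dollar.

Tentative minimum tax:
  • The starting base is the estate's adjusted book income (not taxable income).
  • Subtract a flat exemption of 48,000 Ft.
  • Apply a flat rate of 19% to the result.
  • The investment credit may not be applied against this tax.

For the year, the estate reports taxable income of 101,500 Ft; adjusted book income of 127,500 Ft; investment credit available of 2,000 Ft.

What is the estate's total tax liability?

15,105 Ft

Tentative minimum tax:
  Base (adjusted book income): 127,500 Ft
  Less exemption 48,000 Ft → base 79,500 Ft
  79,500 Ft × 19% = 15,105 Ft

Regular tax:
  101,000 Ft × 9% = 9,090 Ft
  500 Ft × 17% = 85 Ft
  → 9,175 Ft
  Less investment credit 2,000 Ft → 7,175 Ft

15,105 Ft > 7,175 Ft, so the tentative minimum tax is the binding amount.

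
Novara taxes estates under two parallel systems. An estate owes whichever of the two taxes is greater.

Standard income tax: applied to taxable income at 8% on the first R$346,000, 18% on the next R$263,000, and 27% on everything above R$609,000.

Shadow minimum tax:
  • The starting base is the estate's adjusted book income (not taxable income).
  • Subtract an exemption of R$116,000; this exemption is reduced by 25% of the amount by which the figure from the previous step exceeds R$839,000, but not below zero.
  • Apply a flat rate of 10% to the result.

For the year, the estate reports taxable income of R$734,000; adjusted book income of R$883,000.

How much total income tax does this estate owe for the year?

R$108,770

Shadow minimum tax:
  Base (adjusted book income): R$883,000
  Exemption: R$116,000 − 25% × (R$883,000 − R$839,000) = R$116,000 − R$11,000 = R$105,000
  Base: R$883,000 − R$105,000 = R$778,000
  R$778,000 × 10% = R$77,800

Standard income tax:
  R$346,000 × 8% = R$27,680
  R$263,000 × 18% = R$47,340
  R$125,000 × 27% = R$33,750
  → R$108,770

R$108,770 > R$77,800, so the standard income tax governs.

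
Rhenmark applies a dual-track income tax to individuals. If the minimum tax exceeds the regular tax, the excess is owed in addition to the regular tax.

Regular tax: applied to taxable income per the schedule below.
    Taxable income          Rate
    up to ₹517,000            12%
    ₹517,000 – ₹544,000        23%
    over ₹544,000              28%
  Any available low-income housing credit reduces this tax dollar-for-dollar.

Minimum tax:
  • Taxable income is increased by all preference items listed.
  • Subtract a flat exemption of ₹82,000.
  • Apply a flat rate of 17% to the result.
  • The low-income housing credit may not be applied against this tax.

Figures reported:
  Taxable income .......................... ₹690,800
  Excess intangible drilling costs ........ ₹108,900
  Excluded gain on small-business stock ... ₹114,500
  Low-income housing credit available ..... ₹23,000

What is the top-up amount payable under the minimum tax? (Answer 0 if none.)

Minimum tax:
  Adjusted income: ₹690,800 + ₹108,900 + ₹114,500 = ₹914,200
  Less exemption ₹82,000 → base ₹832,200
  ₹832,200 × 17% = ₹141,474

Regular tax:
  ₹517,000 × 12% = ₹62,040
  ₹27,000 × 23% = ₹6,210
  ₹146,800 × 28% = ₹41,104
  → ₹109,354
  Less low-income housing credit ₹23,000 → ₹86,354

Excess of minimum tax over regular tax: ₹141,474 − ₹86,354 = ₹55,120.

₹55,120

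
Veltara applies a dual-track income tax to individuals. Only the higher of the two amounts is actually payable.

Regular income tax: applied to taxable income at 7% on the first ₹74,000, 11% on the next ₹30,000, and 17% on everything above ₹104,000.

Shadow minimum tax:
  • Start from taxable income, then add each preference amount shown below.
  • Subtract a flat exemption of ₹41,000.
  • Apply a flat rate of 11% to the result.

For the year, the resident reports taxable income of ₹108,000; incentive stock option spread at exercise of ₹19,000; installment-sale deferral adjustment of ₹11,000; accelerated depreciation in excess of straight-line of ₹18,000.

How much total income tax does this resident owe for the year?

₹12,650

Regular income tax:
  ₹74,000 × 7% = ₹5,180
  ₹30,000 × 11% = ₹3,300
  ₹4,000 × 17% = ₹680
  → ₹9,160

Shadow minimum tax:
  Adjusted income: ₹108,000 + ₹19,000 + ₹11,000 + ₹18,000 = ₹156,000
  Less exemption ₹41,000 → base ₹115,000
  ₹115,000 × 11% = ₹12,650

₹12,650 > ₹9,160, so the shadow minimum tax is the binding amount.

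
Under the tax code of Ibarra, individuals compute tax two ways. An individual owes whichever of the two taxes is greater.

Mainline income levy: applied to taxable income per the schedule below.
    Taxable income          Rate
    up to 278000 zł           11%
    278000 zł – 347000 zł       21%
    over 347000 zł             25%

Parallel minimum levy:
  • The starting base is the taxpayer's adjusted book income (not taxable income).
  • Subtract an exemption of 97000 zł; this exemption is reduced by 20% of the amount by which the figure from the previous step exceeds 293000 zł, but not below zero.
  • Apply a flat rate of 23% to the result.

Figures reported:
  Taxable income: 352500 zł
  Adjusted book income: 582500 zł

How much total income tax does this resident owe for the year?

Parallel minimum levy:
  Base (adjusted book income): 582500 zł
  Exemption: 97000 zł − 20% × (582500 zł − 293000 zł) = 97000 zł − 57900 zł = 39100 zł
  Base: 582500 zł − 39100 zł = 543400 zł
  543400 zł × 23% = 124982 zł

Mainline income levy:
  278000 zł × 11% = 30580 zł
  69000 zł × 21% = 14490 zł
  5500 zł × 25% = 1375 zł
  → 46445 zł

124982 zł > 46445 zł, so the parallel minimum levy is the binding amount.

124982 zł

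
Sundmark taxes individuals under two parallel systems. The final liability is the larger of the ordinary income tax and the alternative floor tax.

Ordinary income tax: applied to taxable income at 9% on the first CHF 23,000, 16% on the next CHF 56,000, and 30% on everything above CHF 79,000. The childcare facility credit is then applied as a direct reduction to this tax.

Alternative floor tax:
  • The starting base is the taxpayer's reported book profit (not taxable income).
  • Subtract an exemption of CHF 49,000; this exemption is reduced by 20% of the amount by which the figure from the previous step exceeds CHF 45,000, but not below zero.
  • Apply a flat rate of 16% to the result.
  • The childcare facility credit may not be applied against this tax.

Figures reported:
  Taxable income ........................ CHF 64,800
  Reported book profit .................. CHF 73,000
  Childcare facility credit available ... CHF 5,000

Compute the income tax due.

CHF 4,736

Ordinary income tax:
  CHF 23,000 × 9% = CHF 2,070
  CHF 41,800 × 16% = CHF 6,688
  → CHF 8,758
  Less childcare facility credit CHF 5,000 → CHF 3,758

Alternative floor tax:
  Base (reported book profit): CHF 73,000
  Exemption: CHF 49,000 − 20% × (CHF 73,000 − CHF 45,000) = CHF 49,000 − CHF 5,600 = CHF 43,400
  Base: CHF 73,000 − CHF 43,400 = CHF 29,600
  CHF 29,600 × 16% = CHF 4,736

CHF 4,736 > CHF 3,758, so the alternative floor tax is the binding amount.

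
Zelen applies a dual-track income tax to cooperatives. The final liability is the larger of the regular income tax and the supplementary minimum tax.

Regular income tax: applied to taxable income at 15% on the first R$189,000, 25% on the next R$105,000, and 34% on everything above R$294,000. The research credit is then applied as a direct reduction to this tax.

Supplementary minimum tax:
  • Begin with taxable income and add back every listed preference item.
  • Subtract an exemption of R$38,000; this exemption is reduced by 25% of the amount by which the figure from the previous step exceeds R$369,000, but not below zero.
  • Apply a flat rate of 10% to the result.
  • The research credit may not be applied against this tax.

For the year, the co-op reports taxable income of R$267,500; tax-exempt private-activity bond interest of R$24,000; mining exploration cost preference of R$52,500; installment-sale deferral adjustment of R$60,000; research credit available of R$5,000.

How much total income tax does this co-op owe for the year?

Regular income tax:
  R$189,000 × 15% = R$28,350
  R$78,500 × 25% = R$19,625
  → R$47,975
  Less research credit R$5,000 → R$42,975

Supplementary minimum tax:
  Adjusted income: R$267,500 + R$24,000 + R$52,500 + R$60,000 = R$404,000
  Exemption: R$38,000 − 25% × (R$404,000 − R$369,000) = R$38,000 − R$8,750 = R$29,250
  Base: R$404,000 − R$29,250 = R$374,750
  R$374,750 × 10% = R$37,475

R$42,975 > R$37,475, so the regular income tax governs.

R$42,975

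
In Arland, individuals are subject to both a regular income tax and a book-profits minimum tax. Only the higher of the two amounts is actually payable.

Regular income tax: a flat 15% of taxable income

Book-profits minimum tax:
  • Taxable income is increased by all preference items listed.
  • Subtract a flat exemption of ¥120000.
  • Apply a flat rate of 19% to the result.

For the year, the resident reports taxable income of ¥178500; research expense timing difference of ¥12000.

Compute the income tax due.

Regular income tax:
  ¥178500 × 15% = ¥26775

Book-profits minimum tax:
  Adjusted income: ¥178500 + ¥12000 = ¥190500
  Less exemption ¥120000 → base ¥70500
  ¥70500 × 19% = ¥13395

¥26775 > ¥13395, so the regular income tax governs.

¥26775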